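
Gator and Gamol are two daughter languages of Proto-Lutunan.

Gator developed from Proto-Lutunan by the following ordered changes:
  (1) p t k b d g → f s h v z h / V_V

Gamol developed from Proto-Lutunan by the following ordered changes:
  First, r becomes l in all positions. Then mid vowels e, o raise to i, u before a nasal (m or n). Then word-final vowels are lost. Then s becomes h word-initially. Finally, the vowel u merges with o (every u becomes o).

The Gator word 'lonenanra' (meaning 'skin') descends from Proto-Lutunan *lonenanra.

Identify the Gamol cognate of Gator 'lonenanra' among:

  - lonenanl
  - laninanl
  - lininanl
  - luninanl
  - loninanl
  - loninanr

loninanl

Gamol: *lonenanra > lonenanla > luninanla > luninanl > loninanl  (by unconditioned shift, pre-nasal raising, apocope, vowel merger)
The other candidates each miss or misapply at least one Gamol change.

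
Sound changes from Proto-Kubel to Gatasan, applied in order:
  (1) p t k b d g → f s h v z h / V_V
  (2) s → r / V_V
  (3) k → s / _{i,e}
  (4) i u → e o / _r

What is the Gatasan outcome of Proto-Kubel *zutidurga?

Gatasan: *zutidurga > zusizurga > zurizurga > zorizorga  (by intervocalic lenition, rhotacism, pre-rhotic lowering)

zorizorga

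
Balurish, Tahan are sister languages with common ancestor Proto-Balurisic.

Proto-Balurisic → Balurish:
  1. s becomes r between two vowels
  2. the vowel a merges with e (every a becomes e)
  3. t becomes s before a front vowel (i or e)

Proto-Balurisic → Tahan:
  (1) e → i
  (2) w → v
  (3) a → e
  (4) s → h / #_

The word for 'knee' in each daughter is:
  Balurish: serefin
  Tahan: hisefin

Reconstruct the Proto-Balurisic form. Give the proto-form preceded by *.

Position 1: Balurish has s, Tahan has h. Taking the neighbouring segments as reconstructed: Balurish s could go back to *t or *s; Tahan h could go back to *s or *h — the one source consistent with every daughter is *s.
Position 3: Balurish has r, Tahan has s. Tahan preserves s here (none of its changes turn any other segment into s), so the proto-segment is *s.
Continuing position by position gives *sesafin; check it forward:
Balurish: *sesafin
  sesafin → serafin   [rhotacism]
  serafin → serefin   [vowel merger]
  serefin (rule 3 does not apply)
  giving Balurish serefin.
Tahan: *sesafin > sisafin > sisefin > hisefin  (by vowel merger, vowel merger, debuccalisation)
No other proto-form is consistent with every reflex, so the reconstruction is *sesafin.

*sesafin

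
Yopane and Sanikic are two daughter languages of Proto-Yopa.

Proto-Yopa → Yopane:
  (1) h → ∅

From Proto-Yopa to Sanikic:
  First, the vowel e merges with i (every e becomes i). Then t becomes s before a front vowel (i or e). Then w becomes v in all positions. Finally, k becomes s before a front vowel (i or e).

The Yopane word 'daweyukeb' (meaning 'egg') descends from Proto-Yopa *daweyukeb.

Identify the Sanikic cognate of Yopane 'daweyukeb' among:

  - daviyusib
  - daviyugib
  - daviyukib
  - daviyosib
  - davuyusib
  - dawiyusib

daviyusib

Sanikic: start from *daweyukeb.
  rule 1 (vowel merger): daweyukeb → dawiyukib
  rule 2: no change — dawiyukib
  rule 3 (unconditioned shift): dawiyukib → daviyukib
  rule 4 (palatalisation): daviyukib → daviyusib
  ⇒ Sanikic daviyusib
The other candidates each miss or misapply at least one Sanikic change.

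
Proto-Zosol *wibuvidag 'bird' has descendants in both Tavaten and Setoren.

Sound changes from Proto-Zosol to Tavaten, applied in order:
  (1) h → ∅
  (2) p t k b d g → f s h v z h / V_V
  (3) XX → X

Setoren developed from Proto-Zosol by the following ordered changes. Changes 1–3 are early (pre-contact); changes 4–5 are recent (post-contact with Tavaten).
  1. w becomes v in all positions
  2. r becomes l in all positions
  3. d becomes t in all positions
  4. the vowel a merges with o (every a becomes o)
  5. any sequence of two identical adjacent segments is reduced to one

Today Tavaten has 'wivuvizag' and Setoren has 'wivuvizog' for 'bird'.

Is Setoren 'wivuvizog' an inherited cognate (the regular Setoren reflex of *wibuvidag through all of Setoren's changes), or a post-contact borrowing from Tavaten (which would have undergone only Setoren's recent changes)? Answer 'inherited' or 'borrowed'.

borrowed

If inherited, *wibuvidag would pass through all of Setoren's changes:
Setoren: *wibuvidag
  wibuvidag → vibuvidag   [unconditioned shift]
  vibuvidag (rule 2 does not apply)
  vibuvidag → vibuvitag   [unconditioned shift]
  vibuvitag → vibuvitog   [vowel merger]
  vibuvitog (rule 5 does not apply)
  giving Setoren vibuvitog.
If borrowed from Tavaten 'wivuvizag' after the early changes, it would undergo only the recent ones:
  rule 4 (vowel merger): wivuvizag → wivuvizog
  rule 5 (degemination): no change (wivuvizog)
  ⇒ as a loan: wivuvizog
Setoren 'wivuvizog' matches the loan outcome 'wivuvizog', not the inherited 'vibuvitog' — it skipped the early Setoren changes, so it was borrowed from Tavaten.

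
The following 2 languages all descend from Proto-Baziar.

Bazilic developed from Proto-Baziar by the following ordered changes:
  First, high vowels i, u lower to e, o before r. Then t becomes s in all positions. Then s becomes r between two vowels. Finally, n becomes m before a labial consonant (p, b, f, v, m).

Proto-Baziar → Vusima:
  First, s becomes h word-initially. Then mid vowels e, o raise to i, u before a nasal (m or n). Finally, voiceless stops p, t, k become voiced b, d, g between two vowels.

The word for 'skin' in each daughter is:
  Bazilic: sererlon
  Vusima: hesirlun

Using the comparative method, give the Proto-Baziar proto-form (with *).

Position 4: Bazilic has e, Vusima has i. Taking the neighbouring segments as reconstructed: Bazilic e could go back to *e or *i; Vusima i can only go back to *i — the one source consistent with every daughter is *i.
Position 3: Bazilic has r, Vusima has s. Vusima preserves s here (none of its changes turn any other segment into s), so the proto-segment is *s.
Position 7: Bazilic has o, Vusima has u. Taking the neighbouring segments as reconstructed: Bazilic o can only go back to *o; Vusima u could go back to *o or *u — the one source consistent with every daughter is *o.
This points to *sesirlon. Verify forward in each daughter:
Bazilic: start from *sesirlon.
  rule 1 (pre-rhotic lowering): sesirlon → seserlon
  rule 2: no change — seserlon
  rule 3 (rhotacism): seserlon → sererlon
  rule 4: no change — sererlon
  ⇒ Bazilic sererlon
Vusima: *sesirlon
  sesirlon → hesirlon   [debuccalisation]
  hesirlon → hesirlun   [pre-nasal raising]
  hesirlun (rule 3 does not apply)
  giving Vusima hesirlun.
No other proto-form is consistent with every reflex, so the reconstruction is *sesirlon.

*sesirlon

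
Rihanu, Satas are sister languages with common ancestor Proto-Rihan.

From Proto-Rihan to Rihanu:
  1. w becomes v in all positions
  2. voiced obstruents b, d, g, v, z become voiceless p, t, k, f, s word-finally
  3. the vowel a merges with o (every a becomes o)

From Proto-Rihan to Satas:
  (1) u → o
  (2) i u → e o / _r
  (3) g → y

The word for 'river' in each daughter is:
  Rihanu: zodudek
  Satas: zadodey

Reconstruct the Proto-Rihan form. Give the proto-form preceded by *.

*zadudeg

Position 4: Rihanu has u, Satas has o. Rihanu preserves u here (none of its changes turn any other segment into u), so the proto-segment is *u.
Position 7: Rihanu has k, Satas has y. Taking the neighbouring segments as reconstructed: Rihanu k could go back to *k or *g; Satas y could go back to *g or *y — the one source consistent with every daughter is *g.
Position 2: Rihanu has o, Satas has a. Satas preserves a here (none of its changes turn any other segment into a), so the proto-segment is *a.
Continuing position by position gives *zadudeg; check it forward:
Rihanu: *zadudeg > zadudek > zodudek  (by final devoicing, vowel merger)
Satas: start from *zadudeg.
  rule 1 (vowel merger): zadudeg → zadodeg
  rule 2: no change — zadodeg
  rule 3 (unconditioned shift): zadodeg → zadodey
  ⇒ Satas zadodey
Only *zadudeg yields all of Rihanu zodudek, Satas zadodey.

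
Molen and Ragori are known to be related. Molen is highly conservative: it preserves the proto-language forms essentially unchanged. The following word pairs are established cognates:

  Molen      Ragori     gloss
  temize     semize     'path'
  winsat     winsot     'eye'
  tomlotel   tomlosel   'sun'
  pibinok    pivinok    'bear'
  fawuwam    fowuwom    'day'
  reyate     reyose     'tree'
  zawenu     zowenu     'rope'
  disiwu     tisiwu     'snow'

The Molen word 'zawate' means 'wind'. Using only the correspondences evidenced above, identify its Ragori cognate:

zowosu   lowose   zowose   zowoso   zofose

winsat ~ winsot, fawuwam ~ fowuwom — Molen a corresponds to Ragori o after a consonant, before a consonant other than r, m, n, p, b, f, v.
tomlotel ~ tomlosel, reyate ~ reyose — Molen t corresponds to Ragori s between vowels (before a front vowel).
Applying these to Molen 'zawate':
  zawate → zowate   (a→o after a consonant, before a consonant other than r, m, n, p, b, f, v)
  zowate → zowote   (a→o after a consonant, before a consonant other than r, m, n, p, b, f, v)
  zowote → zowose   (t→s between vowels (before a front vowel))
So the Ragori cognate is 'zowose'.

zowose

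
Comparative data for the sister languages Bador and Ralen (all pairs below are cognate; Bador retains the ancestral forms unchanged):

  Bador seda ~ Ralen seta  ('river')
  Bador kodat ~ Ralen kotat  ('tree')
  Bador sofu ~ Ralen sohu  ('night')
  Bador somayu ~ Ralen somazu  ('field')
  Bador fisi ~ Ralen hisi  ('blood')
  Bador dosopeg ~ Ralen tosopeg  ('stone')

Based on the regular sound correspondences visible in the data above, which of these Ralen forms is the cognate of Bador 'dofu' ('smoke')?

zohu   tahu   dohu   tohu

tohu

dosopeg ~ tosopeg — Bador d corresponds to Ralen t word-initially before a back vowel.
sofu ~ sohu — Bador f corresponds to Ralen h between vowels (before a back vowel).
Applying these to Bador 'dofu':
  dofu → tofu   (d→t word-initially before a back vowel)
  tofu → tohu   (f→h between vowels (before a back vowel))
So the Ralen cognate is 'tohu'.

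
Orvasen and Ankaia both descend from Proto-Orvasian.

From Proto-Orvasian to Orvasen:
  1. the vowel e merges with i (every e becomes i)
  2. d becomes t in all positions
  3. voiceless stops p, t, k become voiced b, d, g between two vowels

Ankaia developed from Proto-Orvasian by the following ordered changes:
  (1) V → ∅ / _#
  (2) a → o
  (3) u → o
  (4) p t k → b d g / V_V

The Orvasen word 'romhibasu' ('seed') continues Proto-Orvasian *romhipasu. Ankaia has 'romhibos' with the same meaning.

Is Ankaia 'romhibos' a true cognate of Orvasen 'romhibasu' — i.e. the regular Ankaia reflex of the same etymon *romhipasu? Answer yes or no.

yes

Derive the expected Ankaia reflex of *romhipasu:
Ankaia: start from *romhipasu.
  rule 1 (apocope): romhipasu → romhipas
  rule 2 (vowel merger): romhipas → romhipos
  rule 3: no change — romhipos
  rule 4 (intervocalic voicing): romhipos → romhibos
  ⇒ Ankaia romhibos
Ankaia 'romhibos' matches the regular reflex exactly, so the pair is cognate.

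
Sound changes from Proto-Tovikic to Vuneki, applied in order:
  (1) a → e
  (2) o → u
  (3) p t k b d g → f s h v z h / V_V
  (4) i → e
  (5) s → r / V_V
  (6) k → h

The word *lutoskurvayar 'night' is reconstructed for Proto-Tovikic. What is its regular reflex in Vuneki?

Vuneki: *lutoskurvayar
  lutoskurvayar → lutoskurveyer   [vowel merger]
  lutoskurveyer → lutuskurveyer   [vowel merger]
  lutuskurveyer → lususkurveyer   [intervocalic lenition]
  lususkurveyer (rule 4 does not apply)
  lususkurveyer → luruskurveyer   [rhotacism]
  luruskurveyer → lurushurveyer   [unconditioned shift]
  giving Vuneki lurushurveyer.

lurushurveyer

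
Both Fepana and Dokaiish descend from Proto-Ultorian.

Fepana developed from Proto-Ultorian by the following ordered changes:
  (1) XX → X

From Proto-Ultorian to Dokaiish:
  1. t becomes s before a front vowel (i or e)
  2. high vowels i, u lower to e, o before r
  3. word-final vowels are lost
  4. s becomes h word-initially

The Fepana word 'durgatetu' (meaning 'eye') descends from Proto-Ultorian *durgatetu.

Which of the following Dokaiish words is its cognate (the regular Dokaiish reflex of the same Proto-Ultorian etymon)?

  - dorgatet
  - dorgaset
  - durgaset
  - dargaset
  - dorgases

Dokaiish: *durgatetu
  durgatetu → durgasetu   [palatalisation]
  durgasetu → dorgasetu   [pre-rhotic lowering]
  dorgasetu → dorgaset   [apocope]
  dorgaset (rule 4 does not apply)
  giving Dokaiish dorgaset.

dorgaset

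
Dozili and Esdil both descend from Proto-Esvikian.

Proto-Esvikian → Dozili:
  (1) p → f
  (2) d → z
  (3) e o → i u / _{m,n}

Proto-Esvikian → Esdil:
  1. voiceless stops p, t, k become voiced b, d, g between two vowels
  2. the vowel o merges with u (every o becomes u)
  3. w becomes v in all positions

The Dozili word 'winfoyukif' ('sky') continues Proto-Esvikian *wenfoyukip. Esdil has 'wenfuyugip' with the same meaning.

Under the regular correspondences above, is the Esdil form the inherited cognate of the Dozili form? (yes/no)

Derive the expected Esdil reflex of *wenfoyukip:
Esdil: *wenfoyukip > wenfoyugip > wenfuyugip > venfuyugip  (by intervocalic voicing, vowel merger, unconditioned shift)
The regular Esdil reflex would be 'venfuyugip', but the attested form is 'wenfuyugip'. The correspondence is irregular, so they are not cognates (the Esdil form has a different source).

no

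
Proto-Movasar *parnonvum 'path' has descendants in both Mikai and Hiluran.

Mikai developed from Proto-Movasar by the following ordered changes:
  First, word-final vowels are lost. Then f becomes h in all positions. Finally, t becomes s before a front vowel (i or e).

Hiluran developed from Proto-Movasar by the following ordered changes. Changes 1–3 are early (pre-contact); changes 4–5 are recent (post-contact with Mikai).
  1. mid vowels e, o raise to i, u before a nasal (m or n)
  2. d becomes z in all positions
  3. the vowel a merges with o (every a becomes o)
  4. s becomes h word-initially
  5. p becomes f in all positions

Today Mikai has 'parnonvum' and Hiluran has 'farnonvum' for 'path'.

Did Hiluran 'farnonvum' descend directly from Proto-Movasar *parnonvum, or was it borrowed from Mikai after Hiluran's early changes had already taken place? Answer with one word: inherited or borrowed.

If inherited, *parnonvum would pass through all of Hiluran's changes:
Hiluran: start from *parnonvum.
  rule 1 (pre-nasal raising): parnonvum → parnunvum
  rule 2: no change — parnunvum
  rule 3 (vowel merger): parnunvum → pornunvum
  rule 4: no change — pornunvum
  rule 5 (unconditioned shift): pornunvum → fornunvum
  ⇒ Hiluran fornunvum
If borrowed from Mikai 'parnonvum' after the early changes, it would undergo only the recent ones:
  rule 4 (debuccalisation): no change (parnonvum)
  rule 5 (unconditioned shift): parnonvum → farnonvum
  ⇒ as a loan: farnonvum
Hiluran 'farnonvum' matches the loan outcome 'farnonvum', not the inherited 'fornunvum' — it skipped the early Hiluran changes, so it was borrowed from Mikai.

borrowed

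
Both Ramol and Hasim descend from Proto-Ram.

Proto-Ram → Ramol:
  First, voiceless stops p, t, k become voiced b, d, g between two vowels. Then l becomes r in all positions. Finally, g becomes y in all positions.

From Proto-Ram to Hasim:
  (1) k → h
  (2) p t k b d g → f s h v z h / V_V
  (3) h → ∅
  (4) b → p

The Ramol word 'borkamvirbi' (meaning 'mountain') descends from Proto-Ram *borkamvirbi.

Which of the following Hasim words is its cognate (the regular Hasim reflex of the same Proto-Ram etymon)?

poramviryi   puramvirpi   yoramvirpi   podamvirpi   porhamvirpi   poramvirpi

Hasim: *borkamvirbi
  borkamvirbi → borhamvirbi   [unconditioned shift]
  borhamvirbi (rule 2 does not apply)
  borhamvirbi → boramvirbi   [h-loss]
  boramvirbi → poramvirpi   [unconditioned shift]
  giving Hasim poramvirpi.
Among the options, 'poramvirpi' alone shows every Hasim change applied in order.

poramvirpi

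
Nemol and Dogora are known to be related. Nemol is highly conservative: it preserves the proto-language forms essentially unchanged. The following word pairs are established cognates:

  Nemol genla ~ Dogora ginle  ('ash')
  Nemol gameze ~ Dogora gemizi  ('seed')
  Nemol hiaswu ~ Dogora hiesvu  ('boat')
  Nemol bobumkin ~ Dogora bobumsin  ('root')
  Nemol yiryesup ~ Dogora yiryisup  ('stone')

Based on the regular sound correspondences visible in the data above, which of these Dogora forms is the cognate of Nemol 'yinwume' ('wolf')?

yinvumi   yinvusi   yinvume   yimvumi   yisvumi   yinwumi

hiaswu ~ hiesvu — Nemol w corresponds to Dogora v after a consonant, before a back vowel.
gameze ~ gemizi — Nemol e corresponds to Dogora i word-finally.
Applying these to Nemol 'yinwume':
  yinwume → yinvume   (w→v after a consonant, before a back vowel)
  yinvume → yinvumi   (e→i word-finally)
So the Dogora cognate is 'yinvumi'.

yinvumi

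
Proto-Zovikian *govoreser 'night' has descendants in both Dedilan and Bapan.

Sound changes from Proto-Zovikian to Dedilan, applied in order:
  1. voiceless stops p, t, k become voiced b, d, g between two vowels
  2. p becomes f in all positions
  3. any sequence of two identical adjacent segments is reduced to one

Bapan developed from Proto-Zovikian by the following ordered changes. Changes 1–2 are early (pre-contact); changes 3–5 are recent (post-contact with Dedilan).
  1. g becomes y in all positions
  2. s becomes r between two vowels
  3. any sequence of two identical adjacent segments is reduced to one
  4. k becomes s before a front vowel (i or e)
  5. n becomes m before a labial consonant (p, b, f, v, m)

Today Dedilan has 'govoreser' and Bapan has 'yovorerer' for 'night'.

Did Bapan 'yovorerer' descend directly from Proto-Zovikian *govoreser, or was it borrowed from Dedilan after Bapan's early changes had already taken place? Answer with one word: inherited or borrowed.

If inherited, *govoreser would pass through all of Bapan's changes:
Bapan: *govoreser
  govoreser → yovoreser   [unconditioned shift]
  yovoreser → yovorerer   [rhotacism]
  yovorerer (rule 3 does not apply)
  yovorerer (rule 4 does not apply)
  yovorerer (rule 5 does not apply)
  giving Bapan yovorerer.
If borrowed from Dedilan 'govoreser' after the early changes, it would undergo only the recent ones:
  rule 3 (degemination): no change (govoreser)
  rule 4 (palatalisation): no change (govoreser)
  rule 5 (nasal place assimilation): no change (govoreser)
  ⇒ as a loan: govoreser
Bapan 'yovorerer' matches the inherited outcome exactly, so it is an inherited cognate, not a loan.

inherited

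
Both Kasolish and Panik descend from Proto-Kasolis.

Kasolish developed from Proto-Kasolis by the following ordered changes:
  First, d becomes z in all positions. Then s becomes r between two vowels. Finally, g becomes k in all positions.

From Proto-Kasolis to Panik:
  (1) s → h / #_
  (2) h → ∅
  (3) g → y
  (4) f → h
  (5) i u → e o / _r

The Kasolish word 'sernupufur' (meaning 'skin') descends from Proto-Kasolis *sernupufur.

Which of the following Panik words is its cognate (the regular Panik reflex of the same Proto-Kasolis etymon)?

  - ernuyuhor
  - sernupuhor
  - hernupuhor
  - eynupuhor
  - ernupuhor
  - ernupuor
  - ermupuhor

ernupuhor

Panik: start from *sernupufur.
  rule 1 (debuccalisation): sernupufur → hernupufur
  rule 2 (h-loss): hernupufur → ernupufur
  rule 3: no change — ernupufur
  rule 4 (unconditioned shift): ernupufur → ernupuhur
  rule 5 (pre-rhotic lowering): ernupuhur → ernupuhor
  ⇒ Panik ernupuhor
Only 'ernupuhor' matches the regular Panik development of *sernupufur.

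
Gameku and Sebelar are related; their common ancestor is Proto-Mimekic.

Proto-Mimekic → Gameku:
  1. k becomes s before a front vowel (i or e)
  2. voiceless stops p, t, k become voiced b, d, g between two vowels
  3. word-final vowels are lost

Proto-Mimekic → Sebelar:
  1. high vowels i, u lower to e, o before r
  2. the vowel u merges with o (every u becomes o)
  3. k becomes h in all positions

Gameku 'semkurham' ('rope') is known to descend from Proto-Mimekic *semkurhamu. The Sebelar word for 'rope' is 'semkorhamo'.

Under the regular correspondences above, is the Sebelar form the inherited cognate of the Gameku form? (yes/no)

no

Derive the expected Sebelar reflex of *semkurhamu:
Sebelar: *semkurhamu
  semkurhamu → semkorhamu   [pre-rhotic lowering]
  semkorhamu → semkorhamo   [vowel merger]
  semkorhamo → semhorhamo   [unconditioned shift]
  giving Sebelar semhorhamo.
The regular Sebelar reflex would be 'semhorhamo', but the attested form is 'semkorhamo'. The correspondence is irregular, so they are not cognates (the Sebelar form has a different source).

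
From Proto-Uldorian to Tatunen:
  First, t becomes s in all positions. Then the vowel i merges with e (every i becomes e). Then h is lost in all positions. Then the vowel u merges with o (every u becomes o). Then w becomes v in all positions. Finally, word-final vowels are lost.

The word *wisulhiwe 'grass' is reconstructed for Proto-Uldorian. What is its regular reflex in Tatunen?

Tatunen: *wisulhiwe
  wisulhiwe (rule 1 does not apply)
  wisulhiwe → wesulhewe   [vowel merger]
  wesulhewe → wesulewe   [h-loss]
  wesulewe → wesolewe   [vowel merger]
  wesolewe → vesoleve   [unconditioned shift]
  vesoleve → vesolev   [apocope]
  giving Tatunen vesolev.

vesolev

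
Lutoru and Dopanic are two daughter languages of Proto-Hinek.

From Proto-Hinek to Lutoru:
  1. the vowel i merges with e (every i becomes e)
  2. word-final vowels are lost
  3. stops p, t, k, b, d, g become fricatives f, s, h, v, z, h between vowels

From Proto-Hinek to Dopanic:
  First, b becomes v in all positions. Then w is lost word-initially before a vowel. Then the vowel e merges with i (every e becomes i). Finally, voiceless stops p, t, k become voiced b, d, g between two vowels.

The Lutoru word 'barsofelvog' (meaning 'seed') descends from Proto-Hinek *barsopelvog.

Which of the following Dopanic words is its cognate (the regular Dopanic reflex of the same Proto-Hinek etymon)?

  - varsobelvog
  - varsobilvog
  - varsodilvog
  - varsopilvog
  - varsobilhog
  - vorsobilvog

varsobilvog

Dopanic: *barsopelvog
  barsopelvog → varsopelvog   [unconditioned shift]
  varsopelvog (rule 2 does not apply)
  varsopelvog → varsopilvog   [vowel merger]
  varsopilvog → varsobilvog   [intervocalic voicing]
  giving Dopanic varsobilvog.
Only 'varsobilvog' matches the regular Dopanic development of *barsopelvog.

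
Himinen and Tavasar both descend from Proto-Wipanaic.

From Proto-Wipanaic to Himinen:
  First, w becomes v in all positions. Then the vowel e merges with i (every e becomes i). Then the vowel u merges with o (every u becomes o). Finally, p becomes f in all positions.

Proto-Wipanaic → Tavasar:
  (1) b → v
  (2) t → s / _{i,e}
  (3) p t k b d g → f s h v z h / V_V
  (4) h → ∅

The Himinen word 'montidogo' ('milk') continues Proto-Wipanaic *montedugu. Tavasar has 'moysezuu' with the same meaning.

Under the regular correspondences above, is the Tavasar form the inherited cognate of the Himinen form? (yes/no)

Derive the expected Tavasar reflex of *montedugu:
Tavasar: start from *montedugu.
  rule 1: no change — montedugu
  rule 2 (palatalisation): montedugu → monsedugu
  rule 3 (intervocalic lenition): monsedugu → monsezuhu
  rule 4 (h-loss): monsezuhu → monsezuu
  ⇒ Tavasar monsezuu
The regular Tavasar reflex would be 'monsezuu', but the attested form is 'moysezuu'. The correspondence is irregular, so they are not cognates (the Tavasar form has a different source).

no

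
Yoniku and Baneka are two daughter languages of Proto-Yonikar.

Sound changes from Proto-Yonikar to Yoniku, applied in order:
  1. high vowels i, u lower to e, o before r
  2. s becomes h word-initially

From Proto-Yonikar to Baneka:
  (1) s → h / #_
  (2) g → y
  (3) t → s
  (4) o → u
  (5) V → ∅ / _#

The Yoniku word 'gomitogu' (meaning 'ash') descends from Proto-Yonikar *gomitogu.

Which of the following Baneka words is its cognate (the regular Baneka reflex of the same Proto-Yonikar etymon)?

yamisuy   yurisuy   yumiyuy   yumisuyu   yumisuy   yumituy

yumisuy

Baneka: *gomitogu > yomitoyu > yomisoyu > yumisuyu > yumisuy  (by unconditioned shift, unconditioned shift, vowel merger, apocope)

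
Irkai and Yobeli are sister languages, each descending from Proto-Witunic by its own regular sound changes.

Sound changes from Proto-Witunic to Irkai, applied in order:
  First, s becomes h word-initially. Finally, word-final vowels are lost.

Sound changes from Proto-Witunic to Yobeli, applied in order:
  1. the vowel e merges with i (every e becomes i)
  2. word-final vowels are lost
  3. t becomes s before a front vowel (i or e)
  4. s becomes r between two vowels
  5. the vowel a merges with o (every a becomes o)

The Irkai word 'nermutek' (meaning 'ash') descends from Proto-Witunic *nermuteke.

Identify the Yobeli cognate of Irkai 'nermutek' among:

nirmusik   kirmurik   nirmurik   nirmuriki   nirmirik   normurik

nirmurik

Yobeli: *nermuteke
  nermuteke → nirmutiki   [vowel merger]
  nirmutiki → nirmutik   [apocope]
  nirmutik → nirmusik   [palatalisation]
  nirmusik → nirmurik   [rhotacism]
  nirmurik (rule 5 does not apply)
  giving Yobeli nirmurik.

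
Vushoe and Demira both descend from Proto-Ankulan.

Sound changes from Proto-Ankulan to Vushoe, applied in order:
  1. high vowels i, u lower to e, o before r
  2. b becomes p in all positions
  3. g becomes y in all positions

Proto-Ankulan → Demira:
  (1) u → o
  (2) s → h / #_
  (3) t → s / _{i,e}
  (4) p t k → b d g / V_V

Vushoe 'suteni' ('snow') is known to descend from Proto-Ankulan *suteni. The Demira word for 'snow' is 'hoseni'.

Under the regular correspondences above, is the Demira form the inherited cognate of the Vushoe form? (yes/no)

yes

Derive the expected Demira reflex of *suteni:
Demira: *suteni > soteni > hoteni > hoseni  (by vowel merger, debuccalisation, palatalisation)
Demira 'hoseni' matches the regular reflex exactly, so the pair is cognate.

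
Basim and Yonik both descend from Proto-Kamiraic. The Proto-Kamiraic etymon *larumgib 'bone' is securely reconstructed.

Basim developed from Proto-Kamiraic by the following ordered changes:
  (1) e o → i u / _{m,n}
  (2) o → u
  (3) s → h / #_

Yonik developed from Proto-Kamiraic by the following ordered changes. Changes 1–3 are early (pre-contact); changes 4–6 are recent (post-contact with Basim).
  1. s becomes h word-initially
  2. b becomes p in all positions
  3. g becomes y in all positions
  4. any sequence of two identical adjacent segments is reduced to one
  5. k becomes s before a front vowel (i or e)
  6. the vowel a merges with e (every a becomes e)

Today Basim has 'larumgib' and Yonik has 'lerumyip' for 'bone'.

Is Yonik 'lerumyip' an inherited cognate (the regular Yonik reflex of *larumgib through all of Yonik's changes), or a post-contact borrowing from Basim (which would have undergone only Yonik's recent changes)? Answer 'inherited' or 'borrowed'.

If inherited, *larumgib would pass through all of Yonik's changes:
Yonik: *larumgib
  larumgib (rule 1 does not apply)
  larumgib → larumgip   [unconditioned shift]
  larumgip → larumyip   [unconditioned shift]
  larumyip (rule 4 does not apply)
  larumyip (rule 5 does not apply)
  larumyip → lerumyip   [vowel merger]
  giving Yonik lerumyip.
If borrowed from Basim 'larumgib' after the early changes, it would undergo only the recent ones:
  rule 4 (degemination): no change (larumgib)
  rule 5 (palatalisation): no change (larumgib)
  rule 6 (vowel merger): larumgib → lerumgib
  ⇒ as a loan: lerumgib
Yonik 'lerumyip' matches the inherited outcome exactly, so it is an inherited cognate, not a loan.

inherited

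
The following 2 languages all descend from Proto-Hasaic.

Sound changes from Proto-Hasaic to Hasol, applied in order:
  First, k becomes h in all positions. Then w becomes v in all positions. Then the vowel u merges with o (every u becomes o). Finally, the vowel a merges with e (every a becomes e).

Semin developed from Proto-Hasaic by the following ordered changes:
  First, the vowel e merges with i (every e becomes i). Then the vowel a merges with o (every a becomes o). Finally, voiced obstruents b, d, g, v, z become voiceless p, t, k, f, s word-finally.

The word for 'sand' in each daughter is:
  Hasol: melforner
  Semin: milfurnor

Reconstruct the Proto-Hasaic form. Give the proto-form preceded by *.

*melfurnar

Position 8: Hasol has e, Semin has o. Taking the neighbouring segments as reconstructed: Hasol e could go back to *a or *e; Semin o could go back to *a or *o — the one source consistent with every daughter is *a.
Position 2: Hasol has e, Semin has i. Taking the neighbouring segments as reconstructed: Hasol e could go back to *a or *e; Semin i could go back to *e or *i — the one source consistent with every daughter is *e.
Position 5: Hasol has o, Semin has u. Semin preserves u here (none of its changes turn any other segment into u), so the proto-segment is *u.
Continuing position by position gives *melfurnar; check it forward:
Hasol: *melfurnar > melfornar > melforner  (by vowel merger, vowel merger)
Semin: start from *melfurnar.
  rule 1 (vowel merger): melfurnar → milfurnar
  rule 2 (vowel merger): milfurnar → milfurnor
  rule 3: no change — milfurnor
  ⇒ Semin milfurnor
*melfurnar is the unique common source.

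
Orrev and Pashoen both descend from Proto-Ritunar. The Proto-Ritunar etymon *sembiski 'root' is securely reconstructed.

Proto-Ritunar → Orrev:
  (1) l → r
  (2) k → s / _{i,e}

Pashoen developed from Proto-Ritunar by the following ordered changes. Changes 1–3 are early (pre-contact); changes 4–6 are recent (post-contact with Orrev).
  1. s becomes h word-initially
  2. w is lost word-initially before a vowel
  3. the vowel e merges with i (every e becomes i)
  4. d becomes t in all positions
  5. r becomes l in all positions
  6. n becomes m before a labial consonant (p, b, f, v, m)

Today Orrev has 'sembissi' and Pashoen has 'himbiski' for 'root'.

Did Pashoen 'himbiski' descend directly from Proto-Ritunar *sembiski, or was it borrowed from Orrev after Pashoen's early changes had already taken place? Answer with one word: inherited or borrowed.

inherited

If inherited, *sembiski would pass through all of Pashoen's changes:
Pashoen: *sembiski
  sembiski → hembiski   [debuccalisation]
  hembiski (rule 2 does not apply)
  hembiski → himbiski   [vowel merger]
  himbiski (rule 4 does not apply)
  himbiski (rule 5 does not apply)
  himbiski (rule 6 does not apply)
  giving Pashoen himbiski.
If borrowed from Orrev 'sembissi' after the early changes, it would undergo only the recent ones:
  rule 4 (unconditioned shift): no change (sembissi)
  rule 5 (unconditioned shift): no change (sembissi)
  rule 6 (nasal place assimilation): no change (sembissi)
  ⇒ as a loan: sembissi
Pashoen 'himbiski' matches the inherited outcome exactly, so it is an inherited cognate, not a loan.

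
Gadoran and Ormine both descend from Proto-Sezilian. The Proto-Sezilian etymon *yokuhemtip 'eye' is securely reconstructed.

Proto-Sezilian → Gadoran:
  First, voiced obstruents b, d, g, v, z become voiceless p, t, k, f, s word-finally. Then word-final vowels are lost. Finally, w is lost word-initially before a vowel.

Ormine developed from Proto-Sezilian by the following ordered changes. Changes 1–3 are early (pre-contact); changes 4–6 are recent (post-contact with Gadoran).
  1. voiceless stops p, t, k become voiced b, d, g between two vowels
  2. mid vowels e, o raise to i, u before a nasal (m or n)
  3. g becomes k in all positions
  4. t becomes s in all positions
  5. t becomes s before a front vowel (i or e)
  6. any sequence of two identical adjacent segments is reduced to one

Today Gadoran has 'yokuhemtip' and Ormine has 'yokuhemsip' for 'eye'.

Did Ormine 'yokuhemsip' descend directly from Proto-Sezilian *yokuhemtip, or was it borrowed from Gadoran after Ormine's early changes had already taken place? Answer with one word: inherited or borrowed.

borrowed

If inherited, *yokuhemtip would pass through all of Ormine's changes:
Ormine: *yokuhemtip
  yokuhemtip → yoguhemtip   [intervocalic voicing]
  yoguhemtip → yoguhimtip   [pre-nasal raising]
  yoguhimtip → yokuhimtip   [unconditioned shift]
  yokuhimtip → yokuhimsip   [unconditioned shift]
  yokuhimsip (rule 5 does not apply)
  yokuhimsip (rule 6 does not apply)
  giving Ormine yokuhimsip.
If borrowed from Gadoran 'yokuhemtip' after the early changes, it would undergo only the recent ones:
  rule 4 (unconditioned shift): yokuhemtip → yokuhemsip
  rule 5 (palatalisation): no change (yokuhemsip)
  rule 6 (degemination): no change (yokuhemsip)
  ⇒ as a loan: yokuhemsip
Ormine 'yokuhemsip' matches the loan outcome 'yokuhemsip', not the inherited 'yokuhimsip' — it skipped the early Ormine changes, so it was borrowed from Gadoran.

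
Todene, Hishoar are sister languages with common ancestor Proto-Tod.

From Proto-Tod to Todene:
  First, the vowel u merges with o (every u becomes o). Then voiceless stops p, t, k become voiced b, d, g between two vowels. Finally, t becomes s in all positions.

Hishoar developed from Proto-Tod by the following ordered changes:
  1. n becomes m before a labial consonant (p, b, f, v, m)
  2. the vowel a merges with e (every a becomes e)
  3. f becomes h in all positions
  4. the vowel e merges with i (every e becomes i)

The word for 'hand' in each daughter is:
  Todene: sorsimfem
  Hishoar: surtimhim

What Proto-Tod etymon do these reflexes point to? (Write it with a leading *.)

*surtimfem

Position 7: Todene has f, Hishoar has h. Todene preserves f here (none of its changes turn any other segment into f), so the proto-segment is *f.
Position 4: Todene has s, Hishoar has t. Hishoar preserves t here (none of its changes turn any other segment into t), so the proto-segment is *t.
Verify the candidate proto-form against each daughter:
Todene: *surtimfem > sortimfem > sorsimfem  (by vowel merger, unconditioned shift)
Hishoar: start from *surtimfem.
  rule 1: no change — surtimfem
  rule 2: no change — surtimfem
  rule 3 (unconditioned shift): surtimfem → surtimhem
  rule 4 (vowel merger): surtimhem → surtimhim
  ⇒ Hishoar surtimhim
Only *surtimfem yields all of Todene sorsimfem, Hishoar surtimhim.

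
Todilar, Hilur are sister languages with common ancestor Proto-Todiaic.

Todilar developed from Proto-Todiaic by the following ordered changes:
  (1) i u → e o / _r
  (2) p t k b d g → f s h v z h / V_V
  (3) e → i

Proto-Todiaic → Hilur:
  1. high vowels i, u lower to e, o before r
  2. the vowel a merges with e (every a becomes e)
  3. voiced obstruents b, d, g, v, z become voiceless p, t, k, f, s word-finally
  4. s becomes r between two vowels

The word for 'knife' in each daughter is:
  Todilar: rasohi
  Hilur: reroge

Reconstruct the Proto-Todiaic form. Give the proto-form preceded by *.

Position 6: Todilar has i, Hilur has e. Taking the neighbouring segments as reconstructed: Todilar i could go back to *e or *i; Hilur e could go back to *a or *e — the one source consistent with every daughter is *e.
Position 2: Todilar has a, Hilur has e. Todilar preserves a here (none of its changes turn any other segment into a), so the proto-segment is *a.
Verify the candidate proto-form against each daughter:
Todilar: *rasoge
  rasoge (rule 1 does not apply)
  rasoge → rasohe   [intervocalic lenition]
  rasohe → rasohi   [vowel merger]
  giving Todilar rasohi.
Hilur: *rasoge
  rasoge (rule 1 does not apply)
  rasoge → resoge   [vowel merger]
  resoge (rule 3 does not apply)
  resoge → reroge   [rhotacism]
  giving Hilur reroge.
*rasoge is the unique common source.

*rasoge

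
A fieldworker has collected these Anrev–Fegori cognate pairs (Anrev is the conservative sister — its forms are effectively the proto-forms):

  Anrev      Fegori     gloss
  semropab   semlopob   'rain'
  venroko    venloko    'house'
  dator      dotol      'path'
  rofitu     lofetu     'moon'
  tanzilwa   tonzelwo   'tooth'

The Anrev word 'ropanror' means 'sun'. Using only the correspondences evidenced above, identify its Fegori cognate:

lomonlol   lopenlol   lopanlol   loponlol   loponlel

rofitu ~ lofetu — Anrev r corresponds to Fegori l word-initially before a back vowel.
tanzilwa ~ tonzelwo — Anrev a corresponds to Fegori o after a consonant, before a nasal.
semropab ~ semlopob, venroko ~ venloko — Anrev r corresponds to Fegori l after a consonant, before a back vowel.
dator ~ dotol — Anrev r corresponds to Fegori l word-finally.
Applying these to Anrev 'ropanror':
  ropanror → lopanror   (r→l word-initially before a back vowel)
  lopanror → loponror   (a→o after a consonant, before a nasal)
  loponror → loponlor   (r→l after a consonant, before a back vowel)
  loponlor → loponlol   (r→l word-finally)
So the Fegori cognate is 'loponlol'.

loponlol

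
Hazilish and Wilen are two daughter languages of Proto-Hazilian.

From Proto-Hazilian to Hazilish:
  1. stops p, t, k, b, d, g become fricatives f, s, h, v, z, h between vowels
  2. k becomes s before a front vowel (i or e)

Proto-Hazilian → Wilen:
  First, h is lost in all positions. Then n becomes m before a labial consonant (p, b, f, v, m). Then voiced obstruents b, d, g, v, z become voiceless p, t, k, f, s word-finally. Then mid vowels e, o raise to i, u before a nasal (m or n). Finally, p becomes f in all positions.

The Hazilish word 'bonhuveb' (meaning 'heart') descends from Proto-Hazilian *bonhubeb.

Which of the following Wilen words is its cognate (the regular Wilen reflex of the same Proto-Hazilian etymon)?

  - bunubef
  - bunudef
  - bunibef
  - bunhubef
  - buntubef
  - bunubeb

Wilen: *bonhubeb > bonubeb > bonubep > bunubep > bunubef  (by h-loss, final devoicing, pre-nasal raising, unconditioned shift)
Among the options, 'bunubef' alone shows every Wilen change applied in order.

bunubef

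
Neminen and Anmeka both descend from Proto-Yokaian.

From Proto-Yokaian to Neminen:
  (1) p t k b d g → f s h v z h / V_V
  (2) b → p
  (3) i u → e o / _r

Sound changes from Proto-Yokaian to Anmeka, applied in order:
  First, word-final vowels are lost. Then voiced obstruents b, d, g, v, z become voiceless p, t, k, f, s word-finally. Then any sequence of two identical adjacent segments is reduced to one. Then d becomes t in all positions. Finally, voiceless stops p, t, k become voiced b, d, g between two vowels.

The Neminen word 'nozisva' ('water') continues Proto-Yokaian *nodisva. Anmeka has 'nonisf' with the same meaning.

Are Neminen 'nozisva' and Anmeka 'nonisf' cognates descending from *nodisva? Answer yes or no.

Derive the expected Anmeka reflex of *nodisva:
Anmeka: start from *nodisva.
  rule 1 (apocope): nodisva → nodisv
  rule 2 (final devoicing): nodisv → nodisf
  rule 3: no change — nodisf
  rule 4 (unconditioned shift): nodisf → notisf
  rule 5 (intervocalic voicing): notisf → nodisf
  ⇒ Anmeka nodisf
The regular Anmeka reflex would be 'nodisf', but the attested form is 'nonisf'. The correspondence is irregular, so they are not cognates (the Anmeka form has a different source).

no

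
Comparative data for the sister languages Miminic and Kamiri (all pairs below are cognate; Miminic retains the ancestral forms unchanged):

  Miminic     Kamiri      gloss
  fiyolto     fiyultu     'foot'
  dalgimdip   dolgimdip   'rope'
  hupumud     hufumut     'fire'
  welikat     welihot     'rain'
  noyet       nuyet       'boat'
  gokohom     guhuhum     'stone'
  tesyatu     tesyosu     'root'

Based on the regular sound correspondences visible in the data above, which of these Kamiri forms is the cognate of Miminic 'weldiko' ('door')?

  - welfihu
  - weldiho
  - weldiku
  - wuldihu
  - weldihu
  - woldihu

weldihu

gokohom ~ guhuhum — Miminic k corresponds to Kamiri h between vowels (before a back vowel).
fiyolto ~ fiyultu — Miminic o corresponds to Kamiri u word-finally.
Applying these to Miminic 'weldiko':
  weldiko → weldiho   (k→h between vowels (before a back vowel))
  weldiho → weldihu   (o→u word-finally)
So the Kamiri cognate is 'weldihu'.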